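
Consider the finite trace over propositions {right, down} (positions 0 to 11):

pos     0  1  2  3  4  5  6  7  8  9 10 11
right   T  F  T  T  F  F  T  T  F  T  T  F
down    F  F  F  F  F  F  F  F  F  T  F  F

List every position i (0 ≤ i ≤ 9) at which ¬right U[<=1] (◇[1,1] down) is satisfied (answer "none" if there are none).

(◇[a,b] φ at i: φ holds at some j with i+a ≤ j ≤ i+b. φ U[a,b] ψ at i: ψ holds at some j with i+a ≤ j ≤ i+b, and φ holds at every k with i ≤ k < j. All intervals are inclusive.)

Evaluate at each i in [0,9]:
  i=0: ✗ (no rhs in [0,1])
  i=1: ✗ (no rhs in [1,2])
  i=2: ✗ (no rhs in [2,3])
  i=3: ✗ (no rhs in [3,4])
  i=4: ✗ (no rhs in [4,5])
  i=5: ✗ (no rhs in [5,6])
  i=6: ✗ (no rhs in [6,7])
  i=7: ✗ (lhs fails at k=7 before rhs at j=8)
  i=8: ✓ (rhs at j=8)
  i=9: ✗ (no rhs in [9,10])

8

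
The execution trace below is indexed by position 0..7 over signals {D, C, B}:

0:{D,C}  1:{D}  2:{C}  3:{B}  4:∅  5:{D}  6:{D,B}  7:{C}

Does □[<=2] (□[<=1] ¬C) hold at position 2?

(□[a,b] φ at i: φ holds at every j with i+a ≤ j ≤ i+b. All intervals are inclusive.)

Check □[<=1] ¬C at every j in [2,4]:
  j=2: fails at 2
  j=3: holds on [3,4]
  j=4: holds on [4,5]
Fails at j=2 → formula fails.

False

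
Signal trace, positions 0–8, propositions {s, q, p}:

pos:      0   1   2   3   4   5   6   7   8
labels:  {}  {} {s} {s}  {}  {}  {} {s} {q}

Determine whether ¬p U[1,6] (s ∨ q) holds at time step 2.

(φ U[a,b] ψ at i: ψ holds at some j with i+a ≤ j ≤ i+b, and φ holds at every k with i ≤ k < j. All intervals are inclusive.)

True

Need some j in [3,8] with (s ∨ q), and ¬p at every k in [2,j-1].
  j=3: (s ∨ q) holds; ¬p holds at every k in [2,2] → satisfied.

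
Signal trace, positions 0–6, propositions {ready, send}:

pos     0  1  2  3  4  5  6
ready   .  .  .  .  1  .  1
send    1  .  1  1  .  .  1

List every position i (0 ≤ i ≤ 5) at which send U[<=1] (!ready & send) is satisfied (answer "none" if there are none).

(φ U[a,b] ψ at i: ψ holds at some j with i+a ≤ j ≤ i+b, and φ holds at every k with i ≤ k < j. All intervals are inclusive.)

Evaluate at each i in [0,5]:
  i=0: ✓ (rhs at j=0)
  i=1: ✗ (lhs fails at k=1 before rhs at j=2)
  i=2: ✓ (rhs at j=2)
  i=3: ✓ (rhs at j=3)
  i=4: ✗ (no rhs in [4,5])
  i=5: ✗ (no rhs in [5,6])

0, 2, 3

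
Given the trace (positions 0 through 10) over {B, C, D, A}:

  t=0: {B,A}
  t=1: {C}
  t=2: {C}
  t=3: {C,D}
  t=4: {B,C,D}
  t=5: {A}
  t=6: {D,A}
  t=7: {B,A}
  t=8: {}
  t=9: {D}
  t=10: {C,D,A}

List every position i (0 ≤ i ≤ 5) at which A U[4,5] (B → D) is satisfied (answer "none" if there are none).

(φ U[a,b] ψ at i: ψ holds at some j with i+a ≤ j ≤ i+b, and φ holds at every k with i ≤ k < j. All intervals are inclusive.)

none

Evaluate at each i in [0,5]:
  i=0: ✗ (lhs fails at k=1 before rhs at j=4)
  i=1: ✗ (lhs fails at k=1 before rhs at j=5)
  i=2: ✗ (lhs fails at k=2 before rhs at j=6)
  i=3: ✗ (lhs fails at k=3 before rhs at j=8)
  i=4: ✗ (lhs fails at k=4 before rhs at j=8)
  i=5: ✗ (lhs fails at k=8 before rhs at j=9)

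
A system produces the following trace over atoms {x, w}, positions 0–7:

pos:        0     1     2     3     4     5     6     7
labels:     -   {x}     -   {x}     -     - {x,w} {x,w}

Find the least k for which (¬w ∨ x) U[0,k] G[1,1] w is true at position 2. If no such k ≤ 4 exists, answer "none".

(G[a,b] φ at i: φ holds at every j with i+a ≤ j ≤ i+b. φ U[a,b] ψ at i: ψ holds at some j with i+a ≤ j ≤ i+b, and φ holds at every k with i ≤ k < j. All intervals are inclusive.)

Need earliest j ≥ 2 with G[1,1] w, and (¬w ∨ x) at every k in [2,j-1].
  j=2: rhs fails.
  j=3: rhs fails.
  j=4: rhs fails.
  j=5: rhs holds; lhs holds on [2,4]. k = 3.

3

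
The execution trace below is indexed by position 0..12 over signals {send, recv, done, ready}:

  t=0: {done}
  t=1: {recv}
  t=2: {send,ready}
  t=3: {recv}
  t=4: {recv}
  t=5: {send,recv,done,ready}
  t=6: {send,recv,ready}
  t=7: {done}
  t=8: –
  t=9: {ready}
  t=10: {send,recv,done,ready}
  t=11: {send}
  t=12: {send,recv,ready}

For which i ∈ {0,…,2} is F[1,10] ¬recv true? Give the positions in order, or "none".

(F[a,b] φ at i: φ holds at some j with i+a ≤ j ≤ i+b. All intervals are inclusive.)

Evaluate at each i in [0,2]:
  i=0: ✓ (witness j=2)
  i=1: ✓ (witness j=2)
  i=2: ✓ (witness j=7)

0, 1, 2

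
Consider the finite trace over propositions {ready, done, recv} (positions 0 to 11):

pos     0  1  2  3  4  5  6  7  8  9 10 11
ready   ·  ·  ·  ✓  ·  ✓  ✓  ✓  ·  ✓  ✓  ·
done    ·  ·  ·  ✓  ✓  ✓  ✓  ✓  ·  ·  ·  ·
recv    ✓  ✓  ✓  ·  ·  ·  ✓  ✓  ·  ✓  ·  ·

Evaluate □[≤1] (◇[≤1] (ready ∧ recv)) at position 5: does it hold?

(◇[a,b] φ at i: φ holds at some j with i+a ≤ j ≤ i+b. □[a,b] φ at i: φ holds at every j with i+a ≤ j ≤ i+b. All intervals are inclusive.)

True

Check ◇[≤1] (ready ∧ recv) at every j in [5,6]:
  j=5: holds (witness at 6)
  j=6: holds (witness at 6)
All positions satisfy it → formula holds.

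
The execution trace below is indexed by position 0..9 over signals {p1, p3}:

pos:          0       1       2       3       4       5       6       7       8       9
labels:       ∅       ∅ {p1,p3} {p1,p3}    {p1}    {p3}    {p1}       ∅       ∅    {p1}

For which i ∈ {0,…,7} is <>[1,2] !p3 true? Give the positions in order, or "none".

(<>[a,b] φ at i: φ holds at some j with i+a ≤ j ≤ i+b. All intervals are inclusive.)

0, 2, 3, 4, 5, 6, 7

Evaluate at each i in [0,7]:
  i=0: ✓ (witness j=1)
  i=1: ✗ (none in [2,3])
  i=2: ✓ (witness j=4)
  i=3: ✓ (witness j=4)
  i=4: ✓ (witness j=6)
  i=5: ✓ (witness j=6)
  i=6: ✓ (witness j=7)
  i=7: ✓ (witness j=8)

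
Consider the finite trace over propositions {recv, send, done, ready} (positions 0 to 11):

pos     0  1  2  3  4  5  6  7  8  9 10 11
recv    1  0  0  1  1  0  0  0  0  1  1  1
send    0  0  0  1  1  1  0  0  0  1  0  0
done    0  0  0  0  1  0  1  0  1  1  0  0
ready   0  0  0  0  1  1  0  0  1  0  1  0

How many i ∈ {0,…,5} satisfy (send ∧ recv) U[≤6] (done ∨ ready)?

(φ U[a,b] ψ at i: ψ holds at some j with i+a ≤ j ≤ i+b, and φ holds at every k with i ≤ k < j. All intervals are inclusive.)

3

Evaluate at each i in [0,5]:
  i=0: ✗ (lhs fails at k=0 before rhs at j=4)
  i=1: ✗ (lhs fails at k=1 before rhs at j=4)
  i=2: ✗ (lhs fails at k=2 before rhs at j=4)
  i=3: ✓ (rhs at j=4; lhs holds on [3,3])
  i=4: ✓ (rhs at j=4)
  i=5: ✓ (rhs at j=5)
Positions where it holds: {3, 4, 5} → 3.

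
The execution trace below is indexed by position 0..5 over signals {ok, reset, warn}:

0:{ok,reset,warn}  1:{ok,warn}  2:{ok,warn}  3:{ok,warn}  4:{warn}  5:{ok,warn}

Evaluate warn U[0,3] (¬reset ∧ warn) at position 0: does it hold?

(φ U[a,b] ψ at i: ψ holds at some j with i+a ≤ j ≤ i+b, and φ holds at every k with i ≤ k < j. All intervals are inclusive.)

Yes

Need some j in [0,3] with (¬reset ∧ warn), and warn at every k in [0,j-1].
  j=0: (¬reset ∧ warn) false.
  j=1: (¬reset ∧ warn) holds; warn holds at every k in [0,0] → satisfied.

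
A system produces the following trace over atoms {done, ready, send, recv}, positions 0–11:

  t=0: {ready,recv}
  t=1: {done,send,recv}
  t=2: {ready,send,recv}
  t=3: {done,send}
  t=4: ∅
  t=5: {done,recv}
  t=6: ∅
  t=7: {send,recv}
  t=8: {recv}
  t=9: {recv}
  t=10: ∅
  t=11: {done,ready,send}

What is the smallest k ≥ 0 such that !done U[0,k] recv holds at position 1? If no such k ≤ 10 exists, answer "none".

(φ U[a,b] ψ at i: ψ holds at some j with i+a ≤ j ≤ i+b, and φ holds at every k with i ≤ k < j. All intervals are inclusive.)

0

Need earliest j ≥ 1 with recv, and !done at every k in [1,j-1].
  j=1: rhs holds (empty prefix). k = 0.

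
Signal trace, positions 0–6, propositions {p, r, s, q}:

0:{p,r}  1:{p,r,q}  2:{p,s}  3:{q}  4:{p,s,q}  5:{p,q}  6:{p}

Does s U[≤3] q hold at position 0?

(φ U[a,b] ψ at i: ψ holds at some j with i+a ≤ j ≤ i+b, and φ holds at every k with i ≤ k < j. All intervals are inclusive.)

Need some j in [0,3] with q, and s at every k in [0,j-1].
  j=0: q false.
  j=1: q holds, but s fails at k=0 → not this j.
  j=2: q false.
  j=3: q holds, but s fails at k=0 → not this j.
No j in the window works → until fails.

No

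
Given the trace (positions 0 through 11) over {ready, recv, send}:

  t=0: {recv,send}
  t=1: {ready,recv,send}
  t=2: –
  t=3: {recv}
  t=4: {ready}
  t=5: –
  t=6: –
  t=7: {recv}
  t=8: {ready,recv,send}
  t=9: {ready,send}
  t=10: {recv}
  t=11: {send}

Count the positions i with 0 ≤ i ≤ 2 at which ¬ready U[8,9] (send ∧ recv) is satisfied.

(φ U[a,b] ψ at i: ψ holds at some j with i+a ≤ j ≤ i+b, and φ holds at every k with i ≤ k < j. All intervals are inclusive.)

0

Evaluate at each i in [0,2]:
  i=0: ✗ (lhs fails at k=1 before rhs at j=8)
  i=1: ✗ (no rhs in [9,10])
  i=2: ✗ (no rhs in [10,11])
Positions where it holds: {} → 0.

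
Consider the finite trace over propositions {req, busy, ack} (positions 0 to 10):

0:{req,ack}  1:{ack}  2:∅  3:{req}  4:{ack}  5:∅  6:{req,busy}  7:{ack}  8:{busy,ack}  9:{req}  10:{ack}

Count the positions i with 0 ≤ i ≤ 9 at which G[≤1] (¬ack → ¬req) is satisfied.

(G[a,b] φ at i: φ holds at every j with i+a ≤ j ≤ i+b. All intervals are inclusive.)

Evaluate at each i in [0,9]:
  i=0: ✓ (all of [0,1])
  i=1: ✓ (all of [1,2])
  i=2: ✗ (fails at j=3)
  i=3: ✗ (fails at j=3)
  i=4: ✓ (all of [4,5])
  i=5: ✗ (fails at j=6)
  i=6: ✗ (fails at j=6)
  i=7: ✓ (all of [7,8])
  i=8: ✗ (fails at j=9)
  i=9: ✗ (fails at j=9)
Positions where it holds: {0, 1, 4, 7} → 4.

4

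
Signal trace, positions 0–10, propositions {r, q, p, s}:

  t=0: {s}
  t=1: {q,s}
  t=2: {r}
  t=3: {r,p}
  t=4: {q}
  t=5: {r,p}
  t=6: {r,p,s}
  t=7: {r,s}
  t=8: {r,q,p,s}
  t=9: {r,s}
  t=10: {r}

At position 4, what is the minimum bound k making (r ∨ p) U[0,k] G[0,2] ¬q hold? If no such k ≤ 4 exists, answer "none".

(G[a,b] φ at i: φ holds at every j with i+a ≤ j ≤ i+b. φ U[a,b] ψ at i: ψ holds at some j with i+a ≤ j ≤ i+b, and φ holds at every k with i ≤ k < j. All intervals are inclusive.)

none

Need earliest j ≥ 4 with G[0,2] ¬q, and (r ∨ p) at every k in [4,j-1].
  j=4: rhs fails.
  j=5: rhs holds but lhs fails at k=4.
  j=6: rhs fails.
  j=7: rhs fails.
  j=8: rhs fails.
No witness within the range → none.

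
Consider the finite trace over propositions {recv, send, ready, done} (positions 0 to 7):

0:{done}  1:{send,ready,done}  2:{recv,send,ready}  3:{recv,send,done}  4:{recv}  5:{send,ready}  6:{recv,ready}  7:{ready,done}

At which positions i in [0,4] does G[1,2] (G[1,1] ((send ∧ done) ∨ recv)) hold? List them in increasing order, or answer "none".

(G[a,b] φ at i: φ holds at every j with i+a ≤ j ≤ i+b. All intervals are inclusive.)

0, 1

Evaluate at each i in [0,4]:
  i=0: ✓ (all of [1,2])
  i=1: ✓ (all of [2,3])
  i=2: ✗ (fails at j=4)
  i=3: ✗ (fails at j=4)
  i=4: ✗ (fails at j=6)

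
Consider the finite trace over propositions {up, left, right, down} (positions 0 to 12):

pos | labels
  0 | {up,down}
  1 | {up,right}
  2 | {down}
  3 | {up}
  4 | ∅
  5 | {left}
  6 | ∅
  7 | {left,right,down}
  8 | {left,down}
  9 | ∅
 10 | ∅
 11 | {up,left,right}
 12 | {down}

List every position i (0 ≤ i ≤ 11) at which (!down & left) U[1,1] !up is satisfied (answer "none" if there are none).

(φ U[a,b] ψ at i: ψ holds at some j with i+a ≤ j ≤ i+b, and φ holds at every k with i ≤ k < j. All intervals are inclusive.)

Evaluate at each i in [0,11]:
  i=0: ✗ (no rhs in [1,1])
  i=1: ✗ (lhs fails at k=1 before rhs at j=2)
  i=2: ✗ (no rhs in [3,3])
  i=3: ✗ (lhs fails at k=3 before rhs at j=4)
  i=4: ✗ (lhs fails at k=4 before rhs at j=5)
  i=5: ✓ (rhs at j=6; lhs holds on [5,5])
  i=6: ✗ (lhs fails at k=6 before rhs at j=7)
  i=7: ✗ (lhs fails at k=7 before rhs at j=8)
  i=8: ✗ (lhs fails at k=8 before rhs at j=9)
  i=9: ✗ (lhs fails at k=9 before rhs at j=10)
  i=10: ✗ (no rhs in [11,11])
  i=11: ✓ (rhs at j=12; lhs holds on [11,11])

5, 11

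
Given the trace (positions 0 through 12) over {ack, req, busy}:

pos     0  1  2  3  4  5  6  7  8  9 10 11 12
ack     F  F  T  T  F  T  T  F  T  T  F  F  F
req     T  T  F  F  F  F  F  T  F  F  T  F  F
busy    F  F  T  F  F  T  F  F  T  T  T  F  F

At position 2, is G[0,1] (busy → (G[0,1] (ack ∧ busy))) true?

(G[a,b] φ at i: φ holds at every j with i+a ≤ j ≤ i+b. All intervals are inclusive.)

No

Check (busy → (G[0,1] (ack ∧ busy))) at every j in [2,3]:
  j=2: antecedent true; consequent fails at 3 → ✗
  j=3: antecedent false → ✓
Fails at j=2 → formula fails.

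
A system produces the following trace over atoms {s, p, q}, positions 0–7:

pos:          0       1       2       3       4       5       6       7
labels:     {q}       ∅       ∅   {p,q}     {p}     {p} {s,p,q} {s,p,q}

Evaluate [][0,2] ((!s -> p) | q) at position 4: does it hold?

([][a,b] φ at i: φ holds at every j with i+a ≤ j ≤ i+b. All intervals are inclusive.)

True

Check ((!s -> p) | q) at every j in [4,6]:
  j=4: true
  j=5: true
  j=6: true
All positions satisfy it → formula holds.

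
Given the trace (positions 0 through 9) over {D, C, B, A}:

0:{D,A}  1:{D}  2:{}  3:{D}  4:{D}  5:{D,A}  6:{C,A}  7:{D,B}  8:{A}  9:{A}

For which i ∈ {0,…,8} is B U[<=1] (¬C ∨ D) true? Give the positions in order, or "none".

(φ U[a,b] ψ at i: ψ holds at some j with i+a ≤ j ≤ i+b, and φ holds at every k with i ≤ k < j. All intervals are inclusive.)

Evaluate at each i in [0,8]:
  i=0: ✓ (rhs at j=0)
  i=1: ✓ (rhs at j=1)
  i=2: ✓ (rhs at j=2)
  i=3: ✓ (rhs at j=3)
  i=4: ✓ (rhs at j=4)
  i=5: ✓ (rhs at j=5)
  i=6: ✗ (lhs fails at k=6 before rhs at j=7)
  i=7: ✓ (rhs at j=7)
  i=8: ✓ (rhs at j=8)

0, 1, 2, 3, 4, 5, 7, 8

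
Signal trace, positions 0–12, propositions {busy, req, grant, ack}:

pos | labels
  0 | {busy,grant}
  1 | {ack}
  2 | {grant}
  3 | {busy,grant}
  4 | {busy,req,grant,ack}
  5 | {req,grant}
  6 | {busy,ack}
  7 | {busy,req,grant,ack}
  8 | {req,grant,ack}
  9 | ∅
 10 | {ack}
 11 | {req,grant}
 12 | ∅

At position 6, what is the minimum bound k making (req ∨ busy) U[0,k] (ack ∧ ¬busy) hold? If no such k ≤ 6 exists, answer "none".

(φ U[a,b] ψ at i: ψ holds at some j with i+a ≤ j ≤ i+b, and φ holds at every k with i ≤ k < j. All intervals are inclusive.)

2

Need earliest j ≥ 6 with (ack ∧ ¬busy), and (req ∨ busy) at every k in [6,j-1].
  j=6: rhs fails.
  j=7: rhs fails.
  j=8: rhs holds; lhs holds on [6,7]. k = 2.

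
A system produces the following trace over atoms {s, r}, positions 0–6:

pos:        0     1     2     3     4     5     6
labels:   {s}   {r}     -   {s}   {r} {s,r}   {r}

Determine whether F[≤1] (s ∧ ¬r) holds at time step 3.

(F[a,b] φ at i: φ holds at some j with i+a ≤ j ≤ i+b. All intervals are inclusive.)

Holds

Check (s ∧ ¬r) at each j in [3,4]:
  j=3: true
  j=4: false
Found at j=3 → formula holds.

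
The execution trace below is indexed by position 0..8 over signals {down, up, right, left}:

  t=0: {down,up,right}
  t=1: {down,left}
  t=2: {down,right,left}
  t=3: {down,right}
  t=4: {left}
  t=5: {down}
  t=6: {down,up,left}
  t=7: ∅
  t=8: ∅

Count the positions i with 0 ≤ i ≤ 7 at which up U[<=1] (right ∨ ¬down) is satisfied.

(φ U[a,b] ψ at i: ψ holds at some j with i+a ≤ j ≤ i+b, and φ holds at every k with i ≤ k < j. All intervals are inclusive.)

6

Evaluate at each i in [0,7]:
  i=0: ✓ (rhs at j=0)
  i=1: ✗ (lhs fails at k=1 before rhs at j=2)
  i=2: ✓ (rhs at j=2)
  i=3: ✓ (rhs at j=3)
  i=4: ✓ (rhs at j=4)
  i=5: ✗ (no rhs in [5,6])
  i=6: ✓ (rhs at j=7; lhs holds on [6,6])
  i=7: ✓ (rhs at j=7)
Positions where it holds: {0, 2, 3, 4, 6, 7} → 6.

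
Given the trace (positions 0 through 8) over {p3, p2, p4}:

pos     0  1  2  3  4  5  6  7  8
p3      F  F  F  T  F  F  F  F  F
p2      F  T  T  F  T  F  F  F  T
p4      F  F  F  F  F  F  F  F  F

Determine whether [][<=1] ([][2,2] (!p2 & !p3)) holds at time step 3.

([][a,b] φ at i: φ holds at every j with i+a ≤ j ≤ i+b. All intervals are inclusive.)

Yes

Check [][2,2] (!p2 & !p3) at every j in [3,4]:
  j=3: holds on [5,5]
  j=4: holds on [6,6]
All positions satisfy it → formula holds.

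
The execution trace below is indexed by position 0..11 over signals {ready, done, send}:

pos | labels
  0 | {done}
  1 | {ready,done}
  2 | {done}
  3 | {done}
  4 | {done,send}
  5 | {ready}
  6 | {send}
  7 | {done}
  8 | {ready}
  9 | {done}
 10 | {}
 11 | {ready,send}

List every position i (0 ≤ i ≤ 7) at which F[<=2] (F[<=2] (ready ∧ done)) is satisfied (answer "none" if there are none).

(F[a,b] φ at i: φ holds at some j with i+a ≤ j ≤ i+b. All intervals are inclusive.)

0, 1

Evaluate at each i in [0,7]:
  i=0: ✓ (witness j=0)
  i=1: ✓ (witness j=1)
  i=2: ✗ (none in [2,4])
  i=3: ✗ (none in [3,5])
  i=4: ✗ (none in [4,6])
  i=5: ✗ (none in [5,7])
  i=6: ✗ (none in [6,8])
  i=7: ✗ (none in [7,9])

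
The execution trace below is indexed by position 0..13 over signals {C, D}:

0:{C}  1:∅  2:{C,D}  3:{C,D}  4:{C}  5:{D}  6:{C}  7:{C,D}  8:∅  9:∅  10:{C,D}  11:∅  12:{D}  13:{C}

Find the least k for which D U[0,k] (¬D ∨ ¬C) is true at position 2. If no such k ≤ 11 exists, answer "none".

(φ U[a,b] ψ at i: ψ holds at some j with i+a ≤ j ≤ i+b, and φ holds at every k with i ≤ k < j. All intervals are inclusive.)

2

Need earliest j ≥ 2 with (¬D ∨ ¬C), and D at every k in [2,j-1].
  j=2: rhs fails.
  j=3: rhs fails.
  j=4: rhs holds; lhs holds on [2,3]. k = 2.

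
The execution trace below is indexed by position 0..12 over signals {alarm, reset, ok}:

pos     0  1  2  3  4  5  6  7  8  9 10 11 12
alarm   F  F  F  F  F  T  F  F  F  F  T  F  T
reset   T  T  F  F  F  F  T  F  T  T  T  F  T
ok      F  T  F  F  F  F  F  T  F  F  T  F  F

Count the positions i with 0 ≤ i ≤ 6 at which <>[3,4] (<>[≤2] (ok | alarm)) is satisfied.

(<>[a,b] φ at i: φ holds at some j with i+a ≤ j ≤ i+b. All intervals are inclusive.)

Evaluate at each i in [0,6]:
  i=0: ✓ (witness j=3)
  i=1: ✓ (witness j=4)
  i=2: ✓ (witness j=5)
  i=3: ✓ (witness j=6)
  i=4: ✓ (witness j=7)
  i=5: ✓ (witness j=8)
  i=6: ✓ (witness j=9)
Positions where it holds: {0, 1, 2, 3, 4, 5, 6} → 7.

7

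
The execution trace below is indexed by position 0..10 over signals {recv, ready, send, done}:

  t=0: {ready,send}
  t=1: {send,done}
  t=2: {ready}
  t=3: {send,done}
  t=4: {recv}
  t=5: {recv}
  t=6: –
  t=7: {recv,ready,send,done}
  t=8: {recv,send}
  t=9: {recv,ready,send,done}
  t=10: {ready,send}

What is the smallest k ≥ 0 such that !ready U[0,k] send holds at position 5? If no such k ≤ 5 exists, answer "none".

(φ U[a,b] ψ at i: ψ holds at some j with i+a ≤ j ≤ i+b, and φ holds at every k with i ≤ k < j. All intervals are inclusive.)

2

Need earliest j ≥ 5 with send, and !ready at every k in [5,j-1].
  j=5: rhs fails.
  j=6: rhs fails.
  j=7: rhs holds; lhs holds on [5,6]. k = 2.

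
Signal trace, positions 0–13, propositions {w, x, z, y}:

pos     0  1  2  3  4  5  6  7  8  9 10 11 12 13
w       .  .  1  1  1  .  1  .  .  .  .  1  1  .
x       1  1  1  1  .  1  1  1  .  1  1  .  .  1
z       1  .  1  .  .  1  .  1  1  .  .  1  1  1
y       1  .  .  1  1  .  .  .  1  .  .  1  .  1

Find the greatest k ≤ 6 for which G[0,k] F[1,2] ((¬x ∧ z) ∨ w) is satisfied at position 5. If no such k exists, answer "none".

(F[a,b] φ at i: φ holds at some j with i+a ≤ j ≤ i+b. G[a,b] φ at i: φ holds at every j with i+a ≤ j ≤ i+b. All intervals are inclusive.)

2

F[1,2] ((¬x ∧ z) ∨ w) must hold from j=5 onward; find where it first fails.
  j=5: holds
  j=6: holds
  j=7: holds
  j=8: fails
Holds on [5,7], so largest k = 2.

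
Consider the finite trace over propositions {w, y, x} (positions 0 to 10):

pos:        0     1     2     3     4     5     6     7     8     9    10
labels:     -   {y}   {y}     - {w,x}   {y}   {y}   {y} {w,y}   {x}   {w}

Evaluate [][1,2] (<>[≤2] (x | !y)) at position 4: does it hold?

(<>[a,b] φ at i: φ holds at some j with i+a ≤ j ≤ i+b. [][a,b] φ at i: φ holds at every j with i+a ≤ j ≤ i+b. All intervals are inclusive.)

False

Check <>[≤2] (x | !y) at every j in [5,6]:
  j=5: fails (none in [5,7])
  j=6: fails (none in [6,8])
Fails at j=5 → formula fails.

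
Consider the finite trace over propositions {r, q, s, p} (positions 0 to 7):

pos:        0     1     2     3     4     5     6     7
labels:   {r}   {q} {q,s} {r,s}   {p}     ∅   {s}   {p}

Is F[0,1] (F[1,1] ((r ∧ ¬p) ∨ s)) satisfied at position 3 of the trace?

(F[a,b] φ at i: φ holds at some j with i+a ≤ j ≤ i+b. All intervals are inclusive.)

No

Check F[1,1] ((r ∧ ¬p) ∨ s) at each j in [3,4]:
  j=3: fails (none in [4,4])
  j=4: fails (none in [5,5])
No position in the window satisfies it → formula fails.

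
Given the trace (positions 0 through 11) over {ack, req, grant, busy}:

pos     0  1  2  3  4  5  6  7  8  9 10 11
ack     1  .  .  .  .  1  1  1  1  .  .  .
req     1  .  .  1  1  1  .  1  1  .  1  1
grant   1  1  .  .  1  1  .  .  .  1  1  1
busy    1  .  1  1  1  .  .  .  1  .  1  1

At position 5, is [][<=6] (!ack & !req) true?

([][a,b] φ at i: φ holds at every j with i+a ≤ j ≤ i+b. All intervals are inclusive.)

False

Check (!ack & !req) at every j in [5,11]:
  j=5: false
  j=6: false
  j=7: false
  j=8: false
  j=9: true
  j=10: false
  j=11: false
Fails at j=5 → formula fails.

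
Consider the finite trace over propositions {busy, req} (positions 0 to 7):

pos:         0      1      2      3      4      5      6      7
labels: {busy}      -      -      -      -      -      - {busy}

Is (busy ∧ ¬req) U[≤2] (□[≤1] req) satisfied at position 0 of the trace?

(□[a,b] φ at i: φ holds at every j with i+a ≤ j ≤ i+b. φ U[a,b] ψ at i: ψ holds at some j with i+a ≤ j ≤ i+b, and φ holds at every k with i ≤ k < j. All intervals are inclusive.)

Need some j in [0,2] with □[≤1] req, and (busy ∧ ¬req) at every k in [0,j-1].
  j=0: □[≤1] req — fails at 0.
  j=1: □[≤1] req — fails at 1.
  j=2: □[≤1] req — fails at 2.
No j in the window works → until fails.

False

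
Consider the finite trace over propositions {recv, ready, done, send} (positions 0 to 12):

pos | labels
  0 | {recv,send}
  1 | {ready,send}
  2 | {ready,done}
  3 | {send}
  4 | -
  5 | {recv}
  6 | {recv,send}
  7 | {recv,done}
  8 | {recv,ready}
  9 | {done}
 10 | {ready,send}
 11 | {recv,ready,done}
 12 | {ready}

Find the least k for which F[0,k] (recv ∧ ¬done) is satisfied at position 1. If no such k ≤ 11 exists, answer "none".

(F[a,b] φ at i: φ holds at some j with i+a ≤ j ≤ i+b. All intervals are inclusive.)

Scan j = 1,2,… for (recv ∧ ¬done):
  j=1: fails
  j=2: fails
  j=3: fails
  j=4: fails
  j=5: holds
First hit at j=5, so smallest k = 5-1 = 4.

4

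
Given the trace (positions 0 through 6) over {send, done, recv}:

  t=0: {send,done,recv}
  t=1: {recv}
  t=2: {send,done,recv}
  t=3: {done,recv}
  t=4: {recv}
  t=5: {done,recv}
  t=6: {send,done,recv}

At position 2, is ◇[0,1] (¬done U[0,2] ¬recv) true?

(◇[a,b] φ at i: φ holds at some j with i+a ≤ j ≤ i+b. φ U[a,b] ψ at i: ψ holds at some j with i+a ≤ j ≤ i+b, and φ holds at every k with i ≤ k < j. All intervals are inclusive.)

Does not hold

Check (¬done U[0,2] ¬recv) at each j in [2,3]:
  j=2: fails
  j=3: fails
No position in the window satisfies it → formula fails.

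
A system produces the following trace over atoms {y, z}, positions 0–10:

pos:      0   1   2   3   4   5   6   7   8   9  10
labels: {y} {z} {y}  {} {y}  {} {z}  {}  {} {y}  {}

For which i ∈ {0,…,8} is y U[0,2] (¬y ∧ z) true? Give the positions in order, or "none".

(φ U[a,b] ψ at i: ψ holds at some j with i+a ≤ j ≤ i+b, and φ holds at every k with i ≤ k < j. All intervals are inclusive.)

Evaluate at each i in [0,8]:
  i=0: ✓ (rhs at j=1; lhs holds on [0,0])
  i=1: ✓ (rhs at j=1)
  i=2: ✗ (no rhs in [2,4])
  i=3: ✗ (no rhs in [3,5])
  i=4: ✗ (lhs fails at k=5 before rhs at j=6)
  i=5: ✗ (lhs fails at k=5 before rhs at j=6)
  i=6: ✓ (rhs at j=6)
  i=7: ✗ (no rhs in [7,9])
  i=8: ✗ (no rhs in [8,10])

0, 1, 6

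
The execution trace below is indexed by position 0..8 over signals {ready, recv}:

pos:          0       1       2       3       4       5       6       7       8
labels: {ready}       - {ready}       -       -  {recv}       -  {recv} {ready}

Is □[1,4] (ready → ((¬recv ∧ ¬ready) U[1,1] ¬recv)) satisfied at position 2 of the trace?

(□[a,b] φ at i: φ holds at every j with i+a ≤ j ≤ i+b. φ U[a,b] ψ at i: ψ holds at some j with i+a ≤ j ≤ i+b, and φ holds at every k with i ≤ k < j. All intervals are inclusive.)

Check (ready → ((¬recv ∧ ¬ready) U[1,1] ¬recv)) at every j in [3,6]:
  j=3: antecedent false → ✓
  j=4: antecedent false → ✓
  j=5: antecedent false → ✓
  j=6: antecedent false → ✓
All positions satisfy it → formula holds.

Yes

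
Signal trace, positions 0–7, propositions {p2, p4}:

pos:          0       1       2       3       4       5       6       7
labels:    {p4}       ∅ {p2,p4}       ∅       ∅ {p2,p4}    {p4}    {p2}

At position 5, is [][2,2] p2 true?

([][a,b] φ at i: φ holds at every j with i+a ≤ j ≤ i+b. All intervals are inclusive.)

Check p2 at every j in [7,7]:
  j=7: true
All positions satisfy it → formula holds.

Yes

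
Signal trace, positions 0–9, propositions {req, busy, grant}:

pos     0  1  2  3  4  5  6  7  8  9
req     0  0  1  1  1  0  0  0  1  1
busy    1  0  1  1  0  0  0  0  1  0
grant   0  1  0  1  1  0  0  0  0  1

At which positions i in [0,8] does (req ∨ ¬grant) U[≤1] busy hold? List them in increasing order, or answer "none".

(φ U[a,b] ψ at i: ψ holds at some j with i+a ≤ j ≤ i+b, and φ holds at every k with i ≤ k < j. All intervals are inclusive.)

0, 2, 3, 7, 8

Evaluate at each i in [0,8]:
  i=0: ✓ (rhs at j=0)
  i=1: ✗ (lhs fails at k=1 before rhs at j=2)
  i=2: ✓ (rhs at j=2)
  i=3: ✓ (rhs at j=3)
  i=4: ✗ (no rhs in [4,5])
  i=5: ✗ (no rhs in [5,6])
  i=6: ✗ (no rhs in [6,7])
  i=7: ✓ (rhs at j=8; lhs holds on [7,7])
  i=8: ✓ (rhs at j=8)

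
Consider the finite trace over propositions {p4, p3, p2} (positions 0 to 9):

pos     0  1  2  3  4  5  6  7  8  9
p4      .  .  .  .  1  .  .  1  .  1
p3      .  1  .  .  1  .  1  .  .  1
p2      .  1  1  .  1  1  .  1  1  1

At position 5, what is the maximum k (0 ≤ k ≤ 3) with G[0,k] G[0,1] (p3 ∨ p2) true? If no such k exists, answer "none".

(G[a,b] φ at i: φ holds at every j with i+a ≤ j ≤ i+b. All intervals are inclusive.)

G[0,1] (p3 ∨ p2) must hold from j=5 onward; find where it first fails.
  j=5: holds
  j=6: holds
  j=7: holds
  j=8: holds
Holds through j=8; largest k = 3.

3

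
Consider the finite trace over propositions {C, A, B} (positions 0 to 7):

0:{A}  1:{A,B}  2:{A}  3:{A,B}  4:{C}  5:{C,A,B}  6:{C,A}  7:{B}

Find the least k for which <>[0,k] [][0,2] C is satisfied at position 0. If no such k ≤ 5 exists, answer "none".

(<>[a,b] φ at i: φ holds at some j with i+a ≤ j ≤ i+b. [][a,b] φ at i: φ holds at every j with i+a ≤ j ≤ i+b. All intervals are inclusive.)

4

Scan j = 0,1,… for [][0,2] C:
  j=0: fails
  j=1: fails
  j=2: fails
  j=3: fails
  j=4: holds
First hit at j=4, so smallest k = 4-0 = 4.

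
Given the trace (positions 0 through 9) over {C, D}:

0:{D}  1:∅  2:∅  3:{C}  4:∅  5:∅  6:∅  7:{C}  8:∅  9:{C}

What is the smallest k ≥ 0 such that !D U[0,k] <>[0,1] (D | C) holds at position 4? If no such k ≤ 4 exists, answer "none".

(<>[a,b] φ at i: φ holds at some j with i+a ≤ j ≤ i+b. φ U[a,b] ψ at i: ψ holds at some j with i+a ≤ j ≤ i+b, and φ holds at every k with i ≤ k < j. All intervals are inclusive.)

2

Need earliest j ≥ 4 with <>[0,1] (D | C), and !D at every k in [4,j-1].
  j=4: rhs fails.
  j=5: rhs fails.
  j=6: rhs holds; lhs holds on [4,5]. k = 2.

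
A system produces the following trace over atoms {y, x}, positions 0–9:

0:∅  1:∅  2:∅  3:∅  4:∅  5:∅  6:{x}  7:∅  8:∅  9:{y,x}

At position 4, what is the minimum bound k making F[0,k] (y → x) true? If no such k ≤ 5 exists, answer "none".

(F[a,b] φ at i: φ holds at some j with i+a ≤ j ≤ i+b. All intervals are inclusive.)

0

Scan j = 4,5,… for (y → x):
  j=4: holds
First hit at j=4, so smallest k = 4-4 = 0.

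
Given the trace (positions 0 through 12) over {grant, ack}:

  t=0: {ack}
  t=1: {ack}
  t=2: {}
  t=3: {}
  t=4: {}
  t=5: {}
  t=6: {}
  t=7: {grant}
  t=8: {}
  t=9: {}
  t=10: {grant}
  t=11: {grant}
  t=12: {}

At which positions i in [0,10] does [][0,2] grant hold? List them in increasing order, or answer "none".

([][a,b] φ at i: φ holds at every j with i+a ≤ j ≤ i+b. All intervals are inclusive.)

none

Evaluate at each i in [0,10]:
  i=0: ✗ (fails at j=0)
  i=1: ✗ (fails at j=1)
  i=2: ✗ (fails at j=2)
  i=3: ✗ (fails at j=3)
  i=4: ✗ (fails at j=4)
  i=5: ✗ (fails at j=5)
  i=6: ✗ (fails at j=6)
  i=7: ✗ (fails at j=8)
  i=8: ✗ (fails at j=8)
  i=9: ✗ (fails at j=9)
  i=10: ✗ (fails at j=12)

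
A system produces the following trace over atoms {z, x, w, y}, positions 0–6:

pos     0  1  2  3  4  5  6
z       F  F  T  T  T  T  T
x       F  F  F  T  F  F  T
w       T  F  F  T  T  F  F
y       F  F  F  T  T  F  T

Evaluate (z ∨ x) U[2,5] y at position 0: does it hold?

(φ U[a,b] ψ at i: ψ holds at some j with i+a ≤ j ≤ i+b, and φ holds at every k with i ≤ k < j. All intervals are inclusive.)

Need some j in [2,5] with y, and (z ∨ x) at every k in [0,j-1].
  j=2: y false.
  j=3: y holds, but (z ∨ x) fails at k=0 → not this j.
  j=4: y holds, but (z ∨ x) fails at k=0 → not this j.
  j=5: y false.
No j in the window works → until fails.

False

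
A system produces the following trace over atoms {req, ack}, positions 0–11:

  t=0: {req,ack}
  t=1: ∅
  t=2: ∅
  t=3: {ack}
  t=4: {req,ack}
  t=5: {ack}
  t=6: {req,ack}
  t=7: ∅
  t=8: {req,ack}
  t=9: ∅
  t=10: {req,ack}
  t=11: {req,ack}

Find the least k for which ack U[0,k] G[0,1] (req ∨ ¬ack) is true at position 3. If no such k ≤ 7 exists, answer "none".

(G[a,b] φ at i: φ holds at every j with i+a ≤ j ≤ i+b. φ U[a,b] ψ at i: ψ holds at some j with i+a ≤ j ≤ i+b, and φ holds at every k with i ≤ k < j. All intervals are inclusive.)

Need earliest j ≥ 3 with G[0,1] (req ∨ ¬ack), and ack at every k in [3,j-1].
  j=3: rhs fails.
  j=4: rhs fails.
  j=5: rhs fails.
  j=6: rhs holds; lhs holds on [3,5]. k = 3.

3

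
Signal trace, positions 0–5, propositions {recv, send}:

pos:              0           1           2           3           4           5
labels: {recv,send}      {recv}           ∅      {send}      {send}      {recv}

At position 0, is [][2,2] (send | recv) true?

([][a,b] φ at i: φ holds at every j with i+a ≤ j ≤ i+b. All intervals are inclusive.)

Check (send | recv) at every j in [2,2]:
  j=2: false
Fails at j=2 → formula fails.

Does not hold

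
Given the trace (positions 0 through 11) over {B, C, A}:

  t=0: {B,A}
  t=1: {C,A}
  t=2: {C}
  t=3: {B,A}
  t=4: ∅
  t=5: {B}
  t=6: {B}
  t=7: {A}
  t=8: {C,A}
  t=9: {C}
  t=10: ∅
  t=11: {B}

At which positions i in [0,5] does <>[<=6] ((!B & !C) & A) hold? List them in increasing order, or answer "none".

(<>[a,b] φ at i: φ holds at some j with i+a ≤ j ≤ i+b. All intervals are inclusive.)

Evaluate at each i in [0,5]:
  i=0: ✗ (none in [0,6])
  i=1: ✓ (witness j=7)
  i=2: ✓ (witness j=7)
  i=3: ✓ (witness j=7)
  i=4: ✓ (witness j=7)
  i=5: ✓ (witness j=7)

1, 2, 3, 4, 5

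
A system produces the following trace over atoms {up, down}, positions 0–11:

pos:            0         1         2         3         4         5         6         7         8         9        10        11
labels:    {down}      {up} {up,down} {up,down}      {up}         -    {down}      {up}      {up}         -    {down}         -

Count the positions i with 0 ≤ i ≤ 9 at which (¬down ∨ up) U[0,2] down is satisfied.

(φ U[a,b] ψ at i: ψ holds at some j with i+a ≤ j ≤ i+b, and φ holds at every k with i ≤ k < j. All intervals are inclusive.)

Evaluate at each i in [0,9]:
  i=0: ✓ (rhs at j=0)
  i=1: ✓ (rhs at j=2; lhs holds on [1,1])
  i=2: ✓ (rhs at j=2)
  i=3: ✓ (rhs at j=3)
  i=4: ✓ (rhs at j=6; lhs holds on [4,5])
  i=5: ✓ (rhs at j=6; lhs holds on [5,5])
  i=6: ✓ (rhs at j=6)
  i=7: ✗ (no rhs in [7,9])
  i=8: ✓ (rhs at j=10; lhs holds on [8,9])
  i=9: ✓ (rhs at j=10; lhs holds on [9,9])
Positions where it holds: {0, 1, 2, 3, 4, 5, 6, 8, 9} → 9.

9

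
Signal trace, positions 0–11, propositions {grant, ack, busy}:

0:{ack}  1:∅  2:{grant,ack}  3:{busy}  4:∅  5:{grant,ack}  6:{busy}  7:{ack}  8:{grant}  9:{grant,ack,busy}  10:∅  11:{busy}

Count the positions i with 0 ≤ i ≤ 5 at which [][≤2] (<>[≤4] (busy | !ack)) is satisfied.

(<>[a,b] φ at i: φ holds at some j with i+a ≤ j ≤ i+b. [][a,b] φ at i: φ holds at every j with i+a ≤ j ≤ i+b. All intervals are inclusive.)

Evaluate at each i in [0,5]:
  i=0: ✓ (all of [0,2])
  i=1: ✓ (all of [1,3])
  i=2: ✓ (all of [2,4])
  i=3: ✓ (all of [3,5])
  i=4: ✓ (all of [4,6])
  i=5: ✓ (all of [5,7])
Positions where it holds: {0, 1, 2, 3, 4, 5} → 6.

6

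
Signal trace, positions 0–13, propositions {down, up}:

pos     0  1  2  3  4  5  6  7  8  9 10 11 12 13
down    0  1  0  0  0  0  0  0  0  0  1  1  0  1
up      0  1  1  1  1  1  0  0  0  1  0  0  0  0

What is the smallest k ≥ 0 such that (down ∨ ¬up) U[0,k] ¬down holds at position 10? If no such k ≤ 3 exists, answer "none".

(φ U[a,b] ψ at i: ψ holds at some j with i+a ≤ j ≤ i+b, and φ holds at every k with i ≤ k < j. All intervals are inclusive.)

2

Need earliest j ≥ 10 with ¬down, and (down ∨ ¬up) at every k in [10,j-1].
  j=10: rhs fails.
  j=11: rhs fails.
  j=12: rhs holds; lhs holds on [10,11]. k = 2.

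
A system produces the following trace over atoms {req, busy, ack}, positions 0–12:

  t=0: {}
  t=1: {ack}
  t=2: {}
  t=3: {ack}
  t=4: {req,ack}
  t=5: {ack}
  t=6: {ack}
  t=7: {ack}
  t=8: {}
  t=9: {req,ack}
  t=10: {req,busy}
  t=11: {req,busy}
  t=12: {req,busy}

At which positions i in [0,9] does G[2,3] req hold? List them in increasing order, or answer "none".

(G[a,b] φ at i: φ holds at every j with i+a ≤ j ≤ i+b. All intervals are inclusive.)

Evaluate at each i in [0,9]:
  i=0: ✗ (fails at j=2)
  i=1: ✗ (fails at j=3)
  i=2: ✗ (fails at j=5)
  i=3: ✗ (fails at j=5)
  i=4: ✗ (fails at j=6)
  i=5: ✗ (fails at j=7)
  i=6: ✗ (fails at j=8)
  i=7: ✓ (all of [9,10])
  i=8: ✓ (all of [10,11])
  i=9: ✓ (all of [11,12])

7, 8, 9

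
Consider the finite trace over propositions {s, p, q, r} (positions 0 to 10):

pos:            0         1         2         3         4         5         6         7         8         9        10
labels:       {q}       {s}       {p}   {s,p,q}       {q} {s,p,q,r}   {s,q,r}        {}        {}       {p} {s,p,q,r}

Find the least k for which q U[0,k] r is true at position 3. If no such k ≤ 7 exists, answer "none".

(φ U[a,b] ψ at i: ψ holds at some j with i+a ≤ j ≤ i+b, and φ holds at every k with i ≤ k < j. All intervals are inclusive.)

2

Need earliest j ≥ 3 with r, and q at every k in [3,j-1].
  j=3: rhs fails.
  j=4: rhs fails.
  j=5: rhs holds; lhs holds on [3,4]. k = 2.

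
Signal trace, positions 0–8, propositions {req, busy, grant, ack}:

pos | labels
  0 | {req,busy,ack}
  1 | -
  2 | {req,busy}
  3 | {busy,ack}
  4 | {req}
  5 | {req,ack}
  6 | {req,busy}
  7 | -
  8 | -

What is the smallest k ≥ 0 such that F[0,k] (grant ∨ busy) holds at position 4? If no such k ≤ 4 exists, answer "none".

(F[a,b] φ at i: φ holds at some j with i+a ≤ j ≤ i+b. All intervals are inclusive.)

2

Scan j = 4,5,… for (grant ∨ busy):
  j=4: fails
  j=5: fails
  j=6: holds
First hit at j=6, so smallest k = 6-4 = 2.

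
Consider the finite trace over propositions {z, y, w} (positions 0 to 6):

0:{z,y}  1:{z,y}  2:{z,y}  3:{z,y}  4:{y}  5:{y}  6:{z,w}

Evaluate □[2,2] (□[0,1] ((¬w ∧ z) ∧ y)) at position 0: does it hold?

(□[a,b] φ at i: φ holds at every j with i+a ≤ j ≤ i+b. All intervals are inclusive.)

Check □[0,1] ((¬w ∧ z) ∧ y) at every j in [2,2]:
  j=2: holds on [2,3]
All positions satisfy it → formula holds.

Yes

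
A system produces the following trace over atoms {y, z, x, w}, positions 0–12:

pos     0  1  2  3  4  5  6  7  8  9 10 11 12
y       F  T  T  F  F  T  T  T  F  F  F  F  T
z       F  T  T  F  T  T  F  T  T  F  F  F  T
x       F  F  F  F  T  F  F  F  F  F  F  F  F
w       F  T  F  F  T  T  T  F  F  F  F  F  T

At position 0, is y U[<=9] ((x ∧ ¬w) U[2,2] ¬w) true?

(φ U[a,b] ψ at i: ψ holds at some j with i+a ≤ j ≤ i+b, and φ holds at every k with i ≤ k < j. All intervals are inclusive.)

False

Need some j in [0,9] with ((x ∧ ¬w) U[2,2] ¬w), and y at every k in [0,j-1].
  j=0: ((x ∧ ¬w) U[2,2] ¬w) — fails.
  j=1: ((x ∧ ¬w) U[2,2] ¬w) — fails.
  j=2: ((x ∧ ¬w) U[2,2] ¬w) — fails.
  j=3: ((x ∧ ¬w) U[2,2] ¬w) — fails.
  j=4: ((x ∧ ¬w) U[2,2] ¬w) — fails.
  j=5: ((x ∧ ¬w) U[2,2] ¬w) — fails.
  j=6: ((x ∧ ¬w) U[2,2] ¬w) — fails.
  j=7: ((x ∧ ¬w) U[2,2] ¬w) — fails.
  j=8: ((x ∧ ¬w) U[2,2] ¬w) — fails.
  j=9: ((x ∧ ¬w) U[2,2] ¬w) — fails.
No j in the window works → until fails.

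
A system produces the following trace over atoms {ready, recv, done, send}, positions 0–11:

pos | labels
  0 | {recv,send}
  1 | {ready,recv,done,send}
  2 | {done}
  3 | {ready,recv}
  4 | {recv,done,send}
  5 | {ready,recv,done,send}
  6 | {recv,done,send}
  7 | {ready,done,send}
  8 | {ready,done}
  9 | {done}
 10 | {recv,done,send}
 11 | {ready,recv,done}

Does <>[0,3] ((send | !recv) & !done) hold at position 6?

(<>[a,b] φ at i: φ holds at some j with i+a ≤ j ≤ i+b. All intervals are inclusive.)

No

Check ((send | !recv) & !done) at each j in [6,9]:
  j=6: false
  j=7: false
  j=8: false
  j=9: false
No position in the window satisfies it → formula fails.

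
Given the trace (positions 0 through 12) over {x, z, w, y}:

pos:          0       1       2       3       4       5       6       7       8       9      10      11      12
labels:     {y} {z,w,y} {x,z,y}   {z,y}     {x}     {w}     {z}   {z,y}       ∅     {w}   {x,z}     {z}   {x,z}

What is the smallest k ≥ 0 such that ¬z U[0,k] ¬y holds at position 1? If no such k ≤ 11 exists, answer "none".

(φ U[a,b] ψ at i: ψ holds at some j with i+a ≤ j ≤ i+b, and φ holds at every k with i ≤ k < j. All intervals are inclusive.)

Need earliest j ≥ 1 with ¬y, and ¬z at every k in [1,j-1].
  j=1: rhs fails.
  j=2: rhs fails.
  j=3: rhs fails.
  j=4: rhs holds but lhs fails at k=1.
  j=5: rhs holds but lhs fails at k=1.
  j=6: rhs holds but lhs fails at k=1.
  j=7: rhs fails.
  j=8: rhs holds but lhs fails at k=1.
  j=9: rhs holds but lhs fails at k=1.
  j=10: rhs holds but lhs fails at k=1.
  j=11: rhs holds but lhs fails at k=1.
  j=12: rhs holds but lhs fails at k=1.
No witness within the range → none.

none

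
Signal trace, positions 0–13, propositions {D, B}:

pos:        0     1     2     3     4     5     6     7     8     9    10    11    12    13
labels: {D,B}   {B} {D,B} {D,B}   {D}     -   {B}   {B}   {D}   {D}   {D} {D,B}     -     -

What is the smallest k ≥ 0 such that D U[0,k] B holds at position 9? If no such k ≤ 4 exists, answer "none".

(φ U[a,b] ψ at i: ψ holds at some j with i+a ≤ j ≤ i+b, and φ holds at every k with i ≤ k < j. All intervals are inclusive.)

Need earliest j ≥ 9 with B, and D at every k in [9,j-1].
  j=9: rhs fails.
  j=10: rhs fails.
  j=11: rhs holds; lhs holds on [9,10]. k = 2.

2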